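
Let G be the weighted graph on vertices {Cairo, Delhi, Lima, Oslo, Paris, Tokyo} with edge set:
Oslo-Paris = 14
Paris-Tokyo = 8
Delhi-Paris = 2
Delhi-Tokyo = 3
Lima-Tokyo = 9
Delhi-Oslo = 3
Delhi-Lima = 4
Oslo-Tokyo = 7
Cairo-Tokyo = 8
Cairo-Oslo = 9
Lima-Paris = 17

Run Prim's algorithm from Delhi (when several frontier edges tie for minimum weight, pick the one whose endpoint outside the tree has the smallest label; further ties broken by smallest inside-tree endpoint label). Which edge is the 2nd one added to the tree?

Delhi-Oslo

Prim's algorithm from Delhi:
Step 1: cheapest edge leaving the tree is Delhi-Paris (2); add Paris.
Step 2: cheapest edge leaving the tree is Delhi-Oslo (3); add Oslo.
Step 3: cheapest edge leaving the tree is Delhi-Tokyo (3); add Tokyo.
Step 4: cheapest edge leaving the tree is Delhi-Lima (4); add Lima.
Step 5: cheapest edge leaving the tree is Cairo-Tokyo (8); add Cairo.
The 2nd edge added is Delhi-Oslo.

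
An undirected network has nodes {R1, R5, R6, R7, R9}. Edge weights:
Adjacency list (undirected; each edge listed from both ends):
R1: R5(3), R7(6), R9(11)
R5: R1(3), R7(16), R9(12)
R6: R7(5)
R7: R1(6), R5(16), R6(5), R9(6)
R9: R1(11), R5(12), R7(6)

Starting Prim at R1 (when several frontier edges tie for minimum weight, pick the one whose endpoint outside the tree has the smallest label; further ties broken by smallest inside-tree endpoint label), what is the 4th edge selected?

Prim's algorithm from R1:
Step 1: cheapest edge leaving the tree is R1 R5 (3); add R5.
Step 2: cheapest edge leaving the tree is R1 R7 (6); add R7.
Step 3: cheapest edge leaving the tree is R6 R7 (5); add R6.
Step 4: cheapest edge leaving the tree is R7 R9 (6); add R9.
The 4th edge added is R7 R9.

R7-R9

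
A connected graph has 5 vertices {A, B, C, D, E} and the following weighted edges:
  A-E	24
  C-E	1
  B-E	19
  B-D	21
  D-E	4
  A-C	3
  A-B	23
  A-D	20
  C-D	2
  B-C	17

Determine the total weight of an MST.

23

Kruskal's algorithm — process edges by increasing weight (ties by edge label):
C-E (1): add — endpoints in different components.
C-D (2): add — endpoints in different components.
A-C (3): add — endpoints in different components.
D-E (4): skip — D and E already connected.
B-C (17): add — endpoints in different components.
MST edges: C-E, C-D, A-C, B-C; total weight 1+2+3+17 = 23.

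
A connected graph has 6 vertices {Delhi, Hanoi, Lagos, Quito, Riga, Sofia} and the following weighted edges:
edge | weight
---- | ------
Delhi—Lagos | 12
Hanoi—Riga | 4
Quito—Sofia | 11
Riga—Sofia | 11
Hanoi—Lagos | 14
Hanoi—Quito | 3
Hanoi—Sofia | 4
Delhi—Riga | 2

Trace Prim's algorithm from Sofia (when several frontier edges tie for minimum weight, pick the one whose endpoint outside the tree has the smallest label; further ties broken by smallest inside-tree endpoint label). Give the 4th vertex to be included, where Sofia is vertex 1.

Riga

Grow the tree from Sofia using Prim:
Step 1: frontier [Hanoi—Sofia 4, Quito—Sofia 11, Riga—Sofia 11] → take Hanoi—Sofia (4); add Hanoi.
Step 2: frontier [Hanoi—Quito 3, Hanoi—Riga 4, Hanoi—Lagos 14, Quito—Sofia 11, Riga—Sofia 11] → take Hanoi—Quito (3); add Quito.
Step 3: frontier [Hanoi—Riga 4, Hanoi—Lagos 14, Riga—Sofia 11] → take Hanoi—Riga (4); add Riga.
Step 4: frontier [Hanoi—Lagos 14, Delhi—Riga 2] → take Delhi—Riga (2); add Delhi.
Step 5: frontier [Delhi—Lagos 12, Hanoi—Lagos 14] → take Delhi—Lagos (12); add Lagos.
Vertex order: Sofia, Hanoi, Quito, Riga, Delhi, Lagos. The 4th vertex is Riga.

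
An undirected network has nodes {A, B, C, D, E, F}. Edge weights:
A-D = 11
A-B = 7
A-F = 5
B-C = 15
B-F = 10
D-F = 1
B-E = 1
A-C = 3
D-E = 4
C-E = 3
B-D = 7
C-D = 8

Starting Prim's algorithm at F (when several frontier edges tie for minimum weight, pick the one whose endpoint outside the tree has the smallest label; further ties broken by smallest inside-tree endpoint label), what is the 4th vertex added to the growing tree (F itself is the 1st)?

B

Prim, starting at F.
Step 1: frontier [D-F 1, A-F 5, B-F 10] → take D-F (1); add D.
Step 2: frontier [D-E 4, B-D 7, C-D 8, A-D 11, A-F 5, B-F 10] → take D-E (4); add E.
Step 3: frontier [B-D 7, C-D 8, A-D 11, B-E 1, C-E 3, A-F 5, B-F 10] → take B-E (1); add B.
Step 4: frontier [A-B 7, B-C 15, C-D 8, A-D 11, C-E 3, A-F 5] → take C-E (3); add C.
Step 5: frontier [A-B 7, A-C 3, A-D 11, A-F 5] → take A-C (3); add A.
Vertex order: F, D, E, B, C, A. The 4th vertex is B.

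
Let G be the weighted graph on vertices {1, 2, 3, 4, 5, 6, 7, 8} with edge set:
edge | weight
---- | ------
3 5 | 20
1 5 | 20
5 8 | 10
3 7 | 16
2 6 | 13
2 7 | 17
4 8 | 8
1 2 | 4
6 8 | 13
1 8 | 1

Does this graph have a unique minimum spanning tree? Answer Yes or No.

No

Kruskal: consider edges lightest-first.
1 8 (1): add — endpoints in different components.
1 2 (4): add — endpoints in different components.
4 8 (8): add — endpoints in different components.
5 8 (10): add — endpoints in different components.
2 6 (13): add — endpoints in different components.
6 8 (13): skip — 6 and 8 already connected.
3 7 (16): add — endpoints in different components.
2 7 (17): add — endpoints in different components.
Non-tree edge 6 8 has weight 13, equal to the heaviest edge on its tree cycle — swapping gives another MST of the same weight. Not unique.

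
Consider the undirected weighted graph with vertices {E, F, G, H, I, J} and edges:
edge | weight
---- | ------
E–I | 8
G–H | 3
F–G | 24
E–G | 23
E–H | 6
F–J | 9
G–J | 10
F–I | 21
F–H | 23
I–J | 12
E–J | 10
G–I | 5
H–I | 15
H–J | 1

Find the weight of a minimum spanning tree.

Sort edges by weight, then run Kruskal:
H–J (1): add — endpoints in different components.
G–H (3): add — endpoints in different components.
G–I (5): add — endpoints in different components.
E–H (6): add — endpoints in different components.
E–I (8): skip — E and I already connected.
F–J (9): add — endpoints in different components.
MST edges: H–J, G–H, G–I, E–H, F–J; total weight 1+3+5+6+9 = 24.

24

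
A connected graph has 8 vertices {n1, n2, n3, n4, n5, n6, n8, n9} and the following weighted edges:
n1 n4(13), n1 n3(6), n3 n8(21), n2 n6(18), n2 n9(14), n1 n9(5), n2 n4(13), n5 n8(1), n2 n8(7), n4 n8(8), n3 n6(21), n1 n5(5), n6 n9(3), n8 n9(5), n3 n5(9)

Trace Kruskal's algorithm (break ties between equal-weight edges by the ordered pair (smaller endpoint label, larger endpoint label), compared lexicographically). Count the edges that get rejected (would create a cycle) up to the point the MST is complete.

Kruskal's algorithm — process edges by increasing weight (ties by edge label):
n5 n8 (1): add — endpoints in different components.
n6 n9 (3): add — endpoints in different components.
n1 n5 (5): add — endpoints in different components.
n1 n9 (5): add — endpoints in different components.
n8 n9 (5): skip — n9 and n8 already connected.
n1 n3 (6): add — endpoints in different components.
n2 n8 (7): add — endpoints in different components.
n4 n8 (8): add — endpoints in different components.
Edges rejected before the tree was complete: 1.

1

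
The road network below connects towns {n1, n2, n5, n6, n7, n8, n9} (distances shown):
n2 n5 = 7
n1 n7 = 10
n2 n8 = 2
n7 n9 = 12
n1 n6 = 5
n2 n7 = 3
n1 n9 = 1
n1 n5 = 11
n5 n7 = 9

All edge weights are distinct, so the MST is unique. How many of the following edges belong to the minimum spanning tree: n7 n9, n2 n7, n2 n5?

2

Kruskal: consider edges lightest-first.
n1 n9 (1): add — endpoints in different components.
n2 n8 (2): add — endpoints in different components.
n2 n7 (3): add — endpoints in different components.
n1 n6 (5): add — endpoints in different components.
n2 n5 (7): add — endpoints in different components.
n5 n7 (9): skip — n7 and n5 already connected.
n1 n7 (10): add — endpoints in different components.
MST edge set: {n1 n9, n2 n8, n2 n7, n1 n6, n2 n5, n1 n7}.
Of the listed edges, {n2 n7, n2 n5} are in the MST → 2.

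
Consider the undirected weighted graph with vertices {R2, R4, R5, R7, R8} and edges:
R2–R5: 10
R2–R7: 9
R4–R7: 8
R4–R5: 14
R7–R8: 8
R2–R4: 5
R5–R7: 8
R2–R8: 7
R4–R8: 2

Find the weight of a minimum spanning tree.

Sort edges by weight, then run Kruskal:
R4–R8 (2): add — endpoints in different components.
R2–R4 (5): add — endpoints in different components.
R2–R8 (7): skip — R8 and R2 already connected.
R4–R7 (8): add — endpoints in different components.
R5–R7 (8): add — endpoints in different components.
MST edges: R4–R8, R2–R4, R4–R7, R5–R7; total weight 2+5+8+8 = 23.

23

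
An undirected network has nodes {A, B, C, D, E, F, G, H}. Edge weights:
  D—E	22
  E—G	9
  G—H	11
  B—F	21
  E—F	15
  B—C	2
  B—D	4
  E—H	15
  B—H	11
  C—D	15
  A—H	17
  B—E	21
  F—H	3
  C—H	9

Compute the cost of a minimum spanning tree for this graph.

55

Grow the tree from E using Prim:
Step 1: cheapest edge leaving the tree is E—G (9); add G.
Step 2: cheapest edge leaving the tree is G—H (11); add H.
Step 3: cheapest edge leaving the tree is F—H (3); add F.
Step 4: cheapest edge leaving the tree is C—H (9); add C.
Step 5: cheapest edge leaving the tree is B—C (2); add B.
Step 6: cheapest edge leaving the tree is B—D (4); add D.
Step 7: cheapest edge leaving the tree is A—H (17); add A.
MST edges: E—G, G—H, F—H, C—H, B—C, B—D, A—H; total weight 9+11+3+9+2+4+17 = 55.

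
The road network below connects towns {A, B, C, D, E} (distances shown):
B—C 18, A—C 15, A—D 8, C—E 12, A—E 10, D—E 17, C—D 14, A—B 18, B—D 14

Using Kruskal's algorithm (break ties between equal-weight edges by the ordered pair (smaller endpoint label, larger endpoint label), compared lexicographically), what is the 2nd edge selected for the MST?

Kruskal's algorithm — process edges by increasing weight (ties by edge label):
A—D (8): add. Components now {A,D} {B} {C} {E}
A—E (10): add. Components now {A,D,E} {B} {C}
C—E (12): add. Components now {A,C,D,E} {B}
B—D (14): add. Components now {A,B,C,D,E}
The 2nd edge added is A—E.

A-E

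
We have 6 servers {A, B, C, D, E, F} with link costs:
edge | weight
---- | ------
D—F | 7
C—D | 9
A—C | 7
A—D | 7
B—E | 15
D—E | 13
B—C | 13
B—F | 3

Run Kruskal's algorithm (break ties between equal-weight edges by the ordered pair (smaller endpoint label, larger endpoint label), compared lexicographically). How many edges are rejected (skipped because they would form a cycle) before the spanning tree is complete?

2

Kruskal: consider edges lightest-first.
B—F (3): add. Components now {A} {B,F} {C} {D} {E}
A—C (7): add. Components now {A,C} {B,F} {D} {E}
A—D (7): add. Components now {A,C,D} {B,F} {E}
D—F (7): add. Components now {A,B,C,D,F} {E}
C—D (9): skip — C and D already connected.
B—C (13): skip — B and C already connected.
D—E (13): add. Components now {A,B,C,D,E,F}
Edges rejected before the tree was complete: 2.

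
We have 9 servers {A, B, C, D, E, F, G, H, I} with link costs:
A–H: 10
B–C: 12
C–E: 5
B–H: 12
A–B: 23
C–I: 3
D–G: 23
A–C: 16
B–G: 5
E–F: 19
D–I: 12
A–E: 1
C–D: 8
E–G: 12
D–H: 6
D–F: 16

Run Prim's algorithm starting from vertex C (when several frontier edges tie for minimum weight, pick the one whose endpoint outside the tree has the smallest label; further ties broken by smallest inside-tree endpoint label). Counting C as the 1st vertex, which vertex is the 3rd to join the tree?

Prim, starting at C.
Step 1: cheapest edge leaving the tree is C–I (3); add I.
Step 2: cheapest edge leaving the tree is C–E (5); add E.
Step 3: cheapest edge leaving the tree is A–E (1); add A.
Step 4: cheapest edge leaving the tree is C–D (8); add D.
Step 5: cheapest edge leaving the tree is D–H (6); add H.
Step 6: cheapest edge leaving the tree is B–C (12); add B.
Step 7: cheapest edge leaving the tree is B–G (5); add G.
Step 8: cheapest edge leaving the tree is D–F (16); add F.
Vertex order: C, I, E, A, D, H, B, G, F. The 3rd vertex is E.

E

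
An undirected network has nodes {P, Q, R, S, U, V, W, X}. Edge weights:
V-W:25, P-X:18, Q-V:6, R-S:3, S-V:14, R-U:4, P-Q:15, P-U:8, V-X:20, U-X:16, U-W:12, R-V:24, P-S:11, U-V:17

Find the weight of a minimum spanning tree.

Prim's algorithm from U:
Step 1: cheapest edge leaving the tree is R-U (4); add R.
Step 2: cheapest edge leaving the tree is R-S (3); add S.
Step 3: cheapest edge leaving the tree is P-U (8); add P.
Step 4: cheapest edge leaving the tree is U-W (12); add W.
Step 5: cheapest edge leaving the tree is S-V (14); add V.
Step 6: cheapest edge leaving the tree is Q-V (6); add Q.
Step 7: cheapest edge leaving the tree is U-X (16); add X.
MST edges: R-U, R-S, P-U, U-W, S-V, Q-V, U-X; total weight 4+3+8+12+14+6+16 = 63.

63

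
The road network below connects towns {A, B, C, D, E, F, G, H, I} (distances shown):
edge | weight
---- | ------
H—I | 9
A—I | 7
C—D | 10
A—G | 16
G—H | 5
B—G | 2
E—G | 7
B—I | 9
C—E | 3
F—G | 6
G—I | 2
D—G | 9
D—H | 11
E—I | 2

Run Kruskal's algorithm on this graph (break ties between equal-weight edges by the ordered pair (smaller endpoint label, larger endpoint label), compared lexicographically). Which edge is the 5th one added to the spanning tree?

Kruskal's algorithm — process edges by increasing weight (ties by edge label):
B—G (2): add — endpoints in different components.
E—I (2): add — endpoints in different components.
G—I (2): add — endpoints in different components.
C—E (3): add — endpoints in different components.
G—H (5): add — endpoints in different components.
F—G (6): add — endpoints in different components.
A—I (7): add — endpoints in different components.
E—G (7): skip — E and G already connected.
B—I (9): skip — B and I already connected.
D—G (9): add — endpoints in different components.
The 5th edge added is G—H.

G-H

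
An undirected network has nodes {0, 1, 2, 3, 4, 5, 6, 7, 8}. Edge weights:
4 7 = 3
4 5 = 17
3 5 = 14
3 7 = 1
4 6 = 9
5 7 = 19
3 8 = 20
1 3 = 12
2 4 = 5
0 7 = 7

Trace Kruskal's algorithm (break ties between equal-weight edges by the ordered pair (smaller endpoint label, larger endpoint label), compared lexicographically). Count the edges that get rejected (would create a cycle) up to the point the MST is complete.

2

Sort edges by weight, then run Kruskal:
3 7 (1): add — endpoints in different components.
4 7 (3): add — endpoints in different components.
2 4 (5): add — endpoints in different components.
0 7 (7): add — endpoints in different components.
4 6 (9): add — endpoints in different components.
1 3 (12): add — endpoints in different components.
3 5 (14): add — endpoints in different components.
4 5 (17): skip — 4 and 5 already connected.
5 7 (19): skip — 5 and 7 already connected.
3 8 (20): add — endpoints in different components.
Edges rejected before the tree was complete: 2.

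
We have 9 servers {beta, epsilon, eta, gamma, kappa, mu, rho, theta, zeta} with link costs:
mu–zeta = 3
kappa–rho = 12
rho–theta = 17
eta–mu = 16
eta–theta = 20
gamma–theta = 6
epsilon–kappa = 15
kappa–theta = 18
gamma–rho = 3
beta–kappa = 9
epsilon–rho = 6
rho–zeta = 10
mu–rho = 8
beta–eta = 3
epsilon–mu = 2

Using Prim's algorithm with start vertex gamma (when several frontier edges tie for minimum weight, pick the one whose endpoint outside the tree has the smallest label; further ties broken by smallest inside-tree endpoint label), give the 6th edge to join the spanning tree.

kappa-rho

Grow the tree from gamma using Prim:
Step 1: cheapest edge leaving the tree is gamma–rho (3); add rho.
Step 2: cheapest edge leaving the tree is epsilon–rho (6); add epsilon.
Step 3: cheapest edge leaving the tree is epsilon–mu (2); add mu.
Step 4: cheapest edge leaving the tree is mu–zeta (3); add zeta.
Step 5: cheapest edge leaving the tree is gamma–theta (6); add theta.
Step 6: cheapest edge leaving the tree is kappa–rho (12); add kappa.
Step 7: cheapest edge leaving the tree is beta–kappa (9); add beta.
Step 8: cheapest edge leaving the tree is beta–eta (3); add eta.
The 6th edge added is kappa–rho.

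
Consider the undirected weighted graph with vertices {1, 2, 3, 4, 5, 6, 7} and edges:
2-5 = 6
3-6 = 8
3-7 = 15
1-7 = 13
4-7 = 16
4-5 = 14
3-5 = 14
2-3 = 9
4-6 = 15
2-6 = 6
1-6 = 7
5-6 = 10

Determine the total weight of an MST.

Sort edges by weight, then run Kruskal:
2-5 (6): add — endpoints in different components.
2-6 (6): add — endpoints in different components.
1-6 (7): add — endpoints in different components.
3-6 (8): add — endpoints in different components.
2-3 (9): skip — 2 and 3 already connected.
5-6 (10): skip — 5 and 6 already connected.
1-7 (13): add — endpoints in different components.
3-5 (14): skip — 3 and 5 already connected.
4-5 (14): add — endpoints in different components.
MST edges: 2-5, 2-6, 1-6, 3-6, 1-7, 4-5; total weight 6+6+7+8+13+14 = 54.

54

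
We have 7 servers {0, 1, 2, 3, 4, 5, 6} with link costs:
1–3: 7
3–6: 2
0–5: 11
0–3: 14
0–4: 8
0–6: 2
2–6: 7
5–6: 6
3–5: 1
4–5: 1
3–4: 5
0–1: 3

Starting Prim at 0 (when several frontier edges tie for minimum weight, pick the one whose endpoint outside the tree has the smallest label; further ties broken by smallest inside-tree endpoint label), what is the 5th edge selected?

Prim, starting at 0.
Step 1: cheapest edge leaving the tree is 0–6 (2); add 6.
Step 2: cheapest edge leaving the tree is 3–6 (2); add 3.
Step 3: cheapest edge leaving the tree is 3–5 (1); add 5.
Step 4: cheapest edge leaving the tree is 4–5 (1); add 4.
Step 5: cheapest edge leaving the tree is 0–1 (3); add 1.
Step 6: cheapest edge leaving the tree is 2–6 (7); add 2.
The 5th edge added is 0–1.

0-1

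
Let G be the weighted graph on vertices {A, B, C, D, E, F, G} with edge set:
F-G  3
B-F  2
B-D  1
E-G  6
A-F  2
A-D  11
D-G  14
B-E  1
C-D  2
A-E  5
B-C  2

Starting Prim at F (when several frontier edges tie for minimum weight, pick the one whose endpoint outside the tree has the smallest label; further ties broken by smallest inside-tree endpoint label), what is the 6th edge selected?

F-G

Grow the tree from F using Prim:
Step 1: frontier [A-F 2, B-F 2, F-G 3] → take A-F (2); add A.
Step 2: frontier [A-E 5, A-D 11, B-F 2, F-G 3] → take B-F (2); add B.
Step 3: frontier [A-E 5, A-D 11, B-D 1, B-E 1, B-C 2, F-G 3] → take B-D (1); add D.
Step 4: frontier [A-E 5, B-E 1, B-C 2, C-D 2, D-G 14, F-G 3] → take B-E (1); add E.
Step 5: frontier [B-C 2, C-D 2, D-G 14, E-G 6, F-G 3] → take B-C (2); add C.
Step 6: frontier [D-G 14, E-G 6, F-G 3] → take F-G (3); add G.
The 6th edge added is F-G.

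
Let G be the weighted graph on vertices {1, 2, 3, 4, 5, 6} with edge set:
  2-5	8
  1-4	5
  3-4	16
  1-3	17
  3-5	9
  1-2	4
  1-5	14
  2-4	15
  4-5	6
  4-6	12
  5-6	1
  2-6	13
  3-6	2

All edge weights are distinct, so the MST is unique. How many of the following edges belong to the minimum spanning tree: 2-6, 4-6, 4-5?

Kruskal: consider edges lightest-first.
5-6 (1): add — endpoints in different components.
3-6 (2): add — endpoints in different components.
1-2 (4): add — endpoints in different components.
1-4 (5): add — endpoints in different components.
4-5 (6): add — endpoints in different components.
MST edge set: {5-6, 3-6, 1-2, 1-4, 4-5}.
Of the listed edges, {4-5} are in the MST → 1.

1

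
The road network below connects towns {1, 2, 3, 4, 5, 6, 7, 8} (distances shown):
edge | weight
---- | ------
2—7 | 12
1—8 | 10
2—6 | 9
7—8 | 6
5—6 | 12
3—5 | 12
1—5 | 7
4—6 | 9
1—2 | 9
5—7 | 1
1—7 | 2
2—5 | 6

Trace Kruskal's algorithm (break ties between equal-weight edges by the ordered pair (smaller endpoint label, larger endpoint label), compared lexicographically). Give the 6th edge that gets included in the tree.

Kruskal's algorithm — process edges by increasing weight (ties by edge label):
5—7 (1): add — endpoints in different components.
1—7 (2): add — endpoints in different components.
2—5 (6): add — endpoints in different components.
7—8 (6): add — endpoints in different components.
1—5 (7): skip — 1 and 5 already connected.
1—2 (9): skip — 1 and 2 already connected.
2—6 (9): add — endpoints in different components.
4—6 (9): add — endpoints in different components.
1—8 (10): skip — 1 and 8 already connected.
2—7 (12): skip — 2 and 7 already connected.
3—5 (12): add — endpoints in different components.
The 6th edge added is 4—6.

4-6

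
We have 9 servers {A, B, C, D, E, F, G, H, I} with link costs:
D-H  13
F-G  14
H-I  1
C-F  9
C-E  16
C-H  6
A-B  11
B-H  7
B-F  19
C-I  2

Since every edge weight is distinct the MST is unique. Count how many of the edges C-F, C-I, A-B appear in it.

Sort edges by weight, then run Kruskal:
H-I (1): add — endpoints in different components.
C-I (2): add — endpoints in different components.
C-H (6): skip — C and H already connected.
B-H (7): add — endpoints in different components.
C-F (9): add — endpoints in different components.
A-B (11): add — endpoints in different components.
D-H (13): add — endpoints in different components.
F-G (14): add — endpoints in different components.
C-E (16): add — endpoints in different components.
MST edge set: {H-I, C-I, B-H, C-F, A-B, D-H, F-G, C-E}.
Of the listed edges, {C-F, C-I, A-B} are in the MST → 3.

3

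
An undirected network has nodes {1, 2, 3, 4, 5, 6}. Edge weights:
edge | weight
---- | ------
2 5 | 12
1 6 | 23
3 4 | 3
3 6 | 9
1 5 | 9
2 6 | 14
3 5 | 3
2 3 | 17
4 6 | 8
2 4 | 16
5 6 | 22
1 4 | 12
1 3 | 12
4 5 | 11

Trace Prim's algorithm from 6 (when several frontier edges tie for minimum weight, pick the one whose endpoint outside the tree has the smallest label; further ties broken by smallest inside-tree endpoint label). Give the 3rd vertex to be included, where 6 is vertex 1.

3

Prim, starting at 6.
Step 1: frontier [4 6 8, 3 6 9, 2 6 14, 5 6 22, 1 6 23] → take 4 6 (8); add 4.
Step 2: frontier [3 4 3, 4 5 11, 1 4 12, 2 4 16, 3 6 9, 2 6 14, 5 6 22, 1 6 23] → take 3 4 (3); add 3.
Step 3: frontier [3 5 3, 1 3 12, 2 3 17, 4 5 11, 1 4 12, 2 4 16, 2 6 14, 5 6 22, 1 6 23] → take 3 5 (3); add 5.
Step 4: frontier [1 3 12, 2 3 17, 1 4 12, 2 4 16, 1 5 9, 2 5 12, 2 6 14, 1 6 23] → take 1 5 (9); add 1.
Step 5: frontier [2 3 17, 2 4 16, 2 5 12, 2 6 14] → take 2 5 (12); add 2.
Vertex order: 6, 4, 3, 5, 1, 2. The 3rd vertex is 3.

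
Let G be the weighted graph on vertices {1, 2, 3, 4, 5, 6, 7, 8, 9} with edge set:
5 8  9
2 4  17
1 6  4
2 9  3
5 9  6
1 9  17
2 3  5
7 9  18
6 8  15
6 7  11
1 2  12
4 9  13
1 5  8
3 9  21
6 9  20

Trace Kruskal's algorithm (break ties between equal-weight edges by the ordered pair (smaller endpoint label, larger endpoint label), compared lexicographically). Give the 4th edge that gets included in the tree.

Sort edges by weight, then run Kruskal:
2 9 (3): add — endpoints in different components.
1 6 (4): add — endpoints in different components.
2 3 (5): add — endpoints in different components.
5 9 (6): add — endpoints in different components.
1 5 (8): add — endpoints in different components.
5 8 (9): add — endpoints in different components.
6 7 (11): add — endpoints in different components.
1 2 (12): skip — 1 and 2 already connected.
4 9 (13): add — endpoints in different components.
The 4th edge added is 5 9.

5-9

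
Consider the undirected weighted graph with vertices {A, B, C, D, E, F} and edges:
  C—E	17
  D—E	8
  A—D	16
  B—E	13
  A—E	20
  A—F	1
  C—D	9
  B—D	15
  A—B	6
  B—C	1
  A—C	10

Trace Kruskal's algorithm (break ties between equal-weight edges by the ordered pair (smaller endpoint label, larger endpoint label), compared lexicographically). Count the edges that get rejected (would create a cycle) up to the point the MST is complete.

0

Kruskal: consider edges lightest-first.
A—F (1): add. Components now {A,F} {B} {C} {D} {E}
B—C (1): add. Components now {A,F} {B,C} {D} {E}
A—B (6): add. Components now {A,B,C,F} {D} {E}
D—E (8): add. Components now {A,B,C,F} {D,E}
C—D (9): add. Components now {A,B,C,D,E,F}
Edges rejected before the tree was complete: 0.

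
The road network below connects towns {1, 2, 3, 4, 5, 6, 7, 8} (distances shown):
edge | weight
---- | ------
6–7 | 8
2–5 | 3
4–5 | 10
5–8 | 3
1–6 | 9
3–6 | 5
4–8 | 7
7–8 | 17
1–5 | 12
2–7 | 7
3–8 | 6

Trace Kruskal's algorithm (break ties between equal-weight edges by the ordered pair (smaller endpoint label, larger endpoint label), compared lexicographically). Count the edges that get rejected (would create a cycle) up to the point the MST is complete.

1

Sort edges by weight, then run Kruskal:
2–5 (3): add — endpoints in different components.
5–8 (3): add — endpoints in different components.
3–6 (5): add — endpoints in different components.
3–8 (6): add — endpoints in different components.
2–7 (7): add — endpoints in different components.
4–8 (7): add — endpoints in different components.
6–7 (8): skip — 6 and 7 already connected.
1–6 (9): add — endpoints in different components.
Edges rejected before the tree was complete: 1.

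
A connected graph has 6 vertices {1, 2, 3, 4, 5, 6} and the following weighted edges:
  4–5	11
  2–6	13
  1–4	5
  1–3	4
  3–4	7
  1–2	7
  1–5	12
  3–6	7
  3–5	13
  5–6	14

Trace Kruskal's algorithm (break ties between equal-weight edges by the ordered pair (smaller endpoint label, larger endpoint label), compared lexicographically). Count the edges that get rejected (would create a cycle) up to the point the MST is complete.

Kruskal: consider edges lightest-first.
1–3 (4): add — endpoints in different components.
1–4 (5): add — endpoints in different components.
1–2 (7): add — endpoints in different components.
3–4 (7): skip — 3 and 4 already connected.
3–6 (7): add — endpoints in different components.
4–5 (11): add — endpoints in different components.
Edges rejected before the tree was complete: 1.

1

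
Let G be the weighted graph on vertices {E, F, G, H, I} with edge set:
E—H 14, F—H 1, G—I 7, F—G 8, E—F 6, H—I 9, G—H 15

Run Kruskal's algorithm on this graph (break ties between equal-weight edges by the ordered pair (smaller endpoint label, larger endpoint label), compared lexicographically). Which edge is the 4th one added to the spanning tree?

F-G

Kruskal: consider edges lightest-first.
F—H (1): add. Components now {E} {F,H} {G} {I}
E—F (6): add. Components now {E,F,H} {G} {I}
G—I (7): add. Components now {E,F,H} {G,I}
F—G (8): add. Components now {E,F,G,H,I}
The 4th edge added is F—G.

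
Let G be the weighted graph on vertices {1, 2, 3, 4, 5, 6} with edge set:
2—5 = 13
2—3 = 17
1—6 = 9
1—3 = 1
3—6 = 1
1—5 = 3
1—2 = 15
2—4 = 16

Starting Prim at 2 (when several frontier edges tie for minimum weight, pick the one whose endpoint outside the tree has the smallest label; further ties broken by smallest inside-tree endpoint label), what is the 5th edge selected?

2-4

Prim's algorithm from 2:
Step 1: frontier [2—5 13, 1—2 15, 2—4 16, 2—3 17] → take 2—5 (13); add 5.
Step 2: frontier [1—2 15, 2—4 16, 2—3 17, 1—5 3] → take 1—5 (3); add 1.
Step 3: frontier [1—3 1, 1—6 9, 2—4 16, 2—3 17] → take 1—3 (1); add 3.
Step 4: frontier [1—6 9, 2—4 16, 3—6 1] → take 3—6 (1); add 6.
Step 5: frontier [2—4 16] → take 2—4 (16); add 4.
The 5th edge added is 2—4.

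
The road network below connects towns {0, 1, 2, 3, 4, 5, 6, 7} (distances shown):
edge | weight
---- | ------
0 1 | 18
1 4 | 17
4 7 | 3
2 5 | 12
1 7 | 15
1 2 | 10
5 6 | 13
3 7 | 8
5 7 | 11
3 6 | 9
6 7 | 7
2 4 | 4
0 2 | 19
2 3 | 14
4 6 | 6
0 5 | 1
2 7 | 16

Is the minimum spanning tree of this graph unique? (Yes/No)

Kruskal: consider edges lightest-first.
0 5 (1): add — endpoints in different components.
4 7 (3): add — endpoints in different components.
2 4 (4): add — endpoints in different components.
4 6 (6): add — endpoints in different components.
6 7 (7): skip — 6 and 7 already connected.
3 7 (8): add — endpoints in different components.
3 6 (9): skip — 3 and 6 already connected.
1 2 (10): add — endpoints in different components.
5 7 (11): add — endpoints in different components.
Every non-tree edge has weight strictly greater than the heaviest edge on the tree path between its endpoints, so the MST is unique.

Yes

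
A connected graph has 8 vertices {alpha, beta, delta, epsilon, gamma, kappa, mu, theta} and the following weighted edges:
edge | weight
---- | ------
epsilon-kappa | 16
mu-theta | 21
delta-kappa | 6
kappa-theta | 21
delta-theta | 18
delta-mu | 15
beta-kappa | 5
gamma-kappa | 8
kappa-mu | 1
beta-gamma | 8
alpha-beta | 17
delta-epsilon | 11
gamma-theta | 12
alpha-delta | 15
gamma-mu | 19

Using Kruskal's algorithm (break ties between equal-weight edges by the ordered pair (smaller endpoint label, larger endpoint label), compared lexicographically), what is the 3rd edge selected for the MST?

Sort edges by weight, then run Kruskal:
kappa-mu (1): add — endpoints in different components.
beta-kappa (5): add — endpoints in different components.
delta-kappa (6): add — endpoints in different components.
beta-gamma (8): add — endpoints in different components.
gamma-kappa (8): skip — kappa and gamma already connected.
delta-epsilon (11): add — endpoints in different components.
gamma-theta (12): add — endpoints in different components.
alpha-delta (15): add — endpoints in different components.
The 3rd edge added is delta-kappa.

delta-kappa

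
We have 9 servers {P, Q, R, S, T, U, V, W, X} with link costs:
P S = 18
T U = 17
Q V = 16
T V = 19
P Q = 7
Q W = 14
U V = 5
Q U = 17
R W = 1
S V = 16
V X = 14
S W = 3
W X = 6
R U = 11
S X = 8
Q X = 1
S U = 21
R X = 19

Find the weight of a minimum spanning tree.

Kruskal's algorithm — process edges by increasing weight (ties by edge label):
Q X (1): add — endpoints in different components.
R W (1): add — endpoints in different components.
S W (3): add — endpoints in different components.
U V (5): add — endpoints in different components.
W X (6): add — endpoints in different components.
P Q (7): add — endpoints in different components.
S X (8): skip — X and S already connected.
R U (11): add — endpoints in different components.
Q W (14): skip — W and Q already connected.
V X (14): skip — X and V already connected.
Q V (16): skip — V and Q already connected.
S V (16): skip — S and V already connected.
Q U (17): skip — U and Q already connected.
T U (17): add — endpoints in different components.
MST edges: Q X, R W, S W, U V, W X, P Q, R U, T U; total weight 1+1+3+5+6+7+11+17 = 51.

51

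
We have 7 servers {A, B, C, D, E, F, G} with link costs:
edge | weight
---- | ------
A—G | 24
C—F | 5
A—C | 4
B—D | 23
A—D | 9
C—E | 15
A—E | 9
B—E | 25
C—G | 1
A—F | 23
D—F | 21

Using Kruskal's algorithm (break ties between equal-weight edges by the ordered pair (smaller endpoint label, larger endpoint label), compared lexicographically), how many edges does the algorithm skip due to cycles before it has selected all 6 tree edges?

3

Kruskal: consider edges lightest-first.
C—G (1): add — endpoints in different components.
A—C (4): add — endpoints in different components.
C—F (5): add — endpoints in different components.
A—D (9): add — endpoints in different components.
A—E (9): add — endpoints in different components.
C—E (15): skip — C and E already connected.
D—F (21): skip — D and F already connected.
A—F (23): skip — A and F already connected.
B—D (23): add — endpoints in different components.
Edges rejected before the tree was complete: 3.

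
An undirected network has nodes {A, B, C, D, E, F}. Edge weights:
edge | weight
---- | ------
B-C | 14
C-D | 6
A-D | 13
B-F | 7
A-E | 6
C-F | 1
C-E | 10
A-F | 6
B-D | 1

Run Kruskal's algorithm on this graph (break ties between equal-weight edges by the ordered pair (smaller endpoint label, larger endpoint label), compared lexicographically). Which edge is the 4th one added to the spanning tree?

Kruskal: consider edges lightest-first.
B-D (1): add. Components now {A} {B,D} {C} {E} {F}
C-F (1): add. Components now {A} {B,D} {C,F} {E}
A-E (6): add. Components now {A,E} {B,D} {C,F}
A-F (6): add. Components now {A,C,E,F} {B,D}
C-D (6): add. Components now {A,B,C,D,E,F}
The 4th edge added is A-F.

A-F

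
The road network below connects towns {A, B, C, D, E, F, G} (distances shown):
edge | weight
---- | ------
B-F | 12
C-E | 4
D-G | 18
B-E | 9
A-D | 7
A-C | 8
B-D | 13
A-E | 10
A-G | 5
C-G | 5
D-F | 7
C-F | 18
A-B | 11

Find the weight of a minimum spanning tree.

37

Prim, starting at B.
Step 1: cheapest edge leaving the tree is B-E (9); add E.
Step 2: cheapest edge leaving the tree is C-E (4); add C.
Step 3: cheapest edge leaving the tree is C-G (5); add G.
Step 4: cheapest edge leaving the tree is A-G (5); add A.
Step 5: cheapest edge leaving the tree is A-D (7); add D.
Step 6: cheapest edge leaving the tree is D-F (7); add F.
MST edges: B-E, C-E, C-G, A-G, A-D, D-F; total weight 9+4+5+5+7+7 = 37.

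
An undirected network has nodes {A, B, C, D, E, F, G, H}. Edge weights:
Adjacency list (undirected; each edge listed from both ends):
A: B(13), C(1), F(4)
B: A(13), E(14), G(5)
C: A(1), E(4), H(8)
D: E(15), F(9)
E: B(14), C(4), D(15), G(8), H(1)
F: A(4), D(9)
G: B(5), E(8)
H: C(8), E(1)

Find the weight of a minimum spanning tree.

Kruskal's algorithm — process edges by increasing weight (ties by edge label):
A–C (1): add — endpoints in different components.
E–H (1): add — endpoints in different components.
A–F (4): add — endpoints in different components.
C–E (4): add — endpoints in different components.
B–G (5): add — endpoints in different components.
C–H (8): skip — C and H already connected.
E–G (8): add — endpoints in different components.
D–F (9): add — endpoints in different components.
MST edges: A–C, E–H, A–F, C–E, B–G, E–G, D–F; total weight 1+1+4+4+5+8+9 = 32.

32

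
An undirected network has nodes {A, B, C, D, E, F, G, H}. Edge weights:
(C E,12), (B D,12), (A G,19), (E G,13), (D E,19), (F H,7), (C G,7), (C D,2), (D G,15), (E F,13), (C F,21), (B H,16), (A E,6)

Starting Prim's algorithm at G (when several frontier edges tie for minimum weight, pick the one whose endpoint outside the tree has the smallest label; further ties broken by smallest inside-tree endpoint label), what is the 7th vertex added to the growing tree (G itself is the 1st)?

F

Prim, starting at G.
Step 1: cheapest edge leaving the tree is C G (7); add C.
Step 2: cheapest edge leaving the tree is C D (2); add D.
Step 3: cheapest edge leaving the tree is B D (12); add B.
Step 4: cheapest edge leaving the tree is C E (12); add E.
Step 5: cheapest edge leaving the tree is A E (6); add A.
Step 6: cheapest edge leaving the tree is E F (13); add F.
Step 7: cheapest edge leaving the tree is F H (7); add H.
Vertex order: G, C, D, B, E, A, F, H. The 7th vertex is F.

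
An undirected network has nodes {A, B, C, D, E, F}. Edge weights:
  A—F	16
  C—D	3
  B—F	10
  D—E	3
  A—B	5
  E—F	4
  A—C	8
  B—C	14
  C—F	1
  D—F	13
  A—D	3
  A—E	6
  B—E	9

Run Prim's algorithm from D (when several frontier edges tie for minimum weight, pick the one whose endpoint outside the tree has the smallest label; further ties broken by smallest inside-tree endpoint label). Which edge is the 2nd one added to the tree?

C-D

Prim's algorithm from D:
Step 1: cheapest edge leaving the tree is A—D (3); add A.
Step 2: cheapest edge leaving the tree is C—D (3); add C.
Step 3: cheapest edge leaving the tree is C—F (1); add F.
Step 4: cheapest edge leaving the tree is D—E (3); add E.
Step 5: cheapest edge leaving the tree is A—B (5); add B.
The 2nd edge added is C—D.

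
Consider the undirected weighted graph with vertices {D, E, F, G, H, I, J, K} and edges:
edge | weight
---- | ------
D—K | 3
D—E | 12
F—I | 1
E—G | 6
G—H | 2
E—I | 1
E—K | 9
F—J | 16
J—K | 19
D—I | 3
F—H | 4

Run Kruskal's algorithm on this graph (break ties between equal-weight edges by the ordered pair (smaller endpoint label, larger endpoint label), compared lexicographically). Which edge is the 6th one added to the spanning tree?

F-H

Kruskal's algorithm — process edges by increasing weight (ties by edge label):
E—I (1): add — endpoints in different components.
F—I (1): add — endpoints in different components.
G—H (2): add — endpoints in different components.
D—I (3): add — endpoints in different components.
D—K (3): add — endpoints in different components.
F—H (4): add — endpoints in different components.
E—G (6): skip — E and G already connected.
E—K (9): skip — E and K already connected.
D—E (12): skip — D and E already connected.
F—J (16): add — endpoints in different components.
The 6th edge added is F—H.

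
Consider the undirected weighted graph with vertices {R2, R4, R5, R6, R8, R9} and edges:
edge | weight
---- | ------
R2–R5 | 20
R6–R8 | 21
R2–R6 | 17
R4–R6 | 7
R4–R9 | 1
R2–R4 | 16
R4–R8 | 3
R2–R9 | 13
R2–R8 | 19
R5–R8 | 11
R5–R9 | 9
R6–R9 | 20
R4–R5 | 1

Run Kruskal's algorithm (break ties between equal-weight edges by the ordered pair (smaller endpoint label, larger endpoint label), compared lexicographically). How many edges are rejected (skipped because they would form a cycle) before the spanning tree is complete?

Kruskal: consider edges lightest-first.
R4–R5 (1): add. Components now {R6} {R4,R5} {R2} {R8} {R9}
R4–R9 (1): add. Components now {R6} {R4,R5,R9} {R2} {R8}
R4–R8 (3): add. Components now {R6} {R4,R5,R8,R9} {R2}
R4–R6 (7): add. Components now {R4,R5,R6,R8,R9} {R2}
R5–R9 (9): skip — R5 and R9 already connected.
R5–R8 (11): skip — R5 and R8 already connected.
R2–R9 (13): add. Components now {R2,R4,R5,R6,R8,R9}
Edges rejected before the tree was complete: 2.

2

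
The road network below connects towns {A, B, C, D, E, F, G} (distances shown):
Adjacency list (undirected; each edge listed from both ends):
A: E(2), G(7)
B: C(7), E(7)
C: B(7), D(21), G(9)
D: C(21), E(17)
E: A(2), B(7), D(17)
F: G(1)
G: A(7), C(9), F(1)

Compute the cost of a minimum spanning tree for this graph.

41

Grow the tree from A using Prim:
Step 1: frontier [A E 2, A G 7] → take A E (2); add E.
Step 2: frontier [A G 7, B E 7, D E 17] → take B E (7); add B.
Step 3: frontier [A G 7, B C 7, D E 17] → take B C (7); add C.
Step 4: frontier [A G 7, C G 9, C D 21, D E 17] → take A G (7); add G.
Step 5: frontier [C D 21, D E 17, F G 1] → take F G (1); add F.
Step 6: frontier [C D 21, D E 17] → take D E (17); add D.
MST edges: A E, B E, B C, A G, F G, D E; total weight 2+7+7+7+1+17 = 41.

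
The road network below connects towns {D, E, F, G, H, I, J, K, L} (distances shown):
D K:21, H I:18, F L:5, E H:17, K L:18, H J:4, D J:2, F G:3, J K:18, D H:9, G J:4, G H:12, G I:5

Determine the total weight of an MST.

58

Kruskal: consider edges lightest-first.
D J (2): add — endpoints in different components.
F G (3): add — endpoints in different components.
G J (4): add — endpoints in different components.
H J (4): add — endpoints in different components.
F L (5): add — endpoints in different components.
G I (5): add — endpoints in different components.
D H (9): skip — D and H already connected.
G H (12): skip — G and H already connected.
E H (17): add — endpoints in different components.
H I (18): skip — H and I already connected.
J K (18): add — endpoints in different components.
MST edges: D J, F G, G J, H J, F L, G I, E H, J K; total weight 2+3+4+4+5+5+17+18 = 58.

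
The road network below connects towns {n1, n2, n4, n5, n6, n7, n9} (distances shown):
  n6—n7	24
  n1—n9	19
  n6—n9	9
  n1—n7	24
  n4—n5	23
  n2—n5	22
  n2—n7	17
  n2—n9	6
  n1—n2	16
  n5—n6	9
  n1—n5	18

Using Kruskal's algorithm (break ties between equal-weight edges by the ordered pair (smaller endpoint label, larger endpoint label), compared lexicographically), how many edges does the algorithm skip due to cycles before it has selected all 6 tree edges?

3

Kruskal's algorithm — process edges by increasing weight (ties by edge label):
n2—n9 (6): add. Components now {n1} {n6} {n2,n9} {n5} {n7} {n4}
n5—n6 (9): add. Components now {n1} {n5,n6} {n2,n9} {n7} {n4}
n6—n9 (9): add. Components now {n1} {n2,n5,n6,n9} {n7} {n4}
n1—n2 (16): add. Components now {n1,n2,n5,n6,n9} {n7} {n4}
n2—n7 (17): add. Components now {n1,n2,n5,n6,n7,n9} {n4}
n1—n5 (18): skip — n1 and n5 already connected.
n1—n9 (19): skip — n1 and n9 already connected.
n2—n5 (22): skip — n2 and n5 already connected.
n4—n5 (23): add. Components now {n1,n2,n4,n5,n6,n7,n9}
Edges rejected before the tree was complete: 3.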